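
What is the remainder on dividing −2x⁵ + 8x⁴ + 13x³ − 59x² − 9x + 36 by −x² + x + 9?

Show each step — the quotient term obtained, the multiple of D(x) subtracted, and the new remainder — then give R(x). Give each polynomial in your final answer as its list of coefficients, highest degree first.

R = [-4, 0]

Step 1: lead(−2x⁵ + 8x⁴ + 13x³ − 59x² − 9x + 36) ÷ lead(D) = −2x⁵ ÷ −x² = 2x³. Subtract (2x³)·D = −2x⁵ + 2x⁴ + 18x³. Remainder: 6x⁴ − 5x³ − 59x² − 9x + 36.
Step 2: lead(6x⁴ − 5x³ − 59x² − 9x + 36) ÷ lead(D) = 6x⁴ ÷ −x² = −6x². Subtract (−6x²)·D = 6x⁴ − 6x³ − 54x². Remainder: x³ − 5x² − 9x + 36.
Step 3: lead(x³ − 5x² − 9x + 36) ÷ lead(D) = x³ ÷ −x² = −x. Subtract (−x)·D = x³ − x² − 9x. Remainder: −4x² + 36.
Step 4: lead(−4x² + 36) ÷ lead(D) = −4x² ÷ −x² = 4. Subtract (4)·D = −4x² + 4x + 36. Remainder: −4x.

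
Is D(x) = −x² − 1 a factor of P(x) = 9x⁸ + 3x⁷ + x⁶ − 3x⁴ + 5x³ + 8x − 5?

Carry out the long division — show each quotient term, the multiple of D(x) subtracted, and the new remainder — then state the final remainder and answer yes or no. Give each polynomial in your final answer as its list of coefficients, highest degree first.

Step 1: lead(9x⁸ + 3x⁷ + x⁶ − 3x⁴ + 5x³ + 8x − 5) ÷ lead(D) = 9x⁸ ÷ −x² = −9x⁶. Subtract (−9x⁶)·D = 9x⁸ + 9x⁶. Remainder: 3x⁷ − 8x⁶ − 3x⁴ + 5x³ + 8x − 5.
Step 2: lead(3x⁷ − 8x⁶ − 3x⁴ + 5x³ + 8x − 5) ÷ lead(D) = 3x⁷ ÷ −x² = −3x⁵. Subtract (−3x⁵)·D = 3x⁷ + 3x⁵. Remainder: −8x⁶ − 3x⁵ − 3x⁴ + 5x³ + 8x − 5.
Step 3: lead(−8x⁶ − 3x⁵ − 3x⁴ + 5x³ + 8x − 5) ÷ lead(D) = −8x⁶ ÷ −x² = 8x⁴. Subtract (8x⁴)·D = −8x⁶ − 8x⁴. Remainder: −3x⁵ + 5x⁴ + 5x³ + 8x − 5.
Step 4: lead(−3x⁵ + 5x⁴ + 5x³ + 8x − 5) ÷ lead(D) = −3x⁵ ÷ −x² = 3x³. Subtract (3x³)·D = −3x⁵ − 3x³. Remainder: 5x⁴ + 8x³ + 8x − 5.
Step 5: lead(5x⁴ + 8x³ + 8x − 5) ÷ lead(D) = 5x⁴ ÷ −x² = −5x². Subtract (−5x²)·D = 5x⁴ + 5x². Remainder: 8x³ − 5x² + 8x − 5.
Step 6: lead(8x³ − 5x² + 8x − 5) ÷ lead(D) = 8x³ ÷ −x² = −8x. Subtract (−8x)·D = 8x³ + 8x. Remainder: −5x² − 5.
Step 7: lead(−5x² − 5) ÷ lead(D) = −5x² ÷ −x² = 5. Subtract (5)·D = −5x² − 5. Remainder: 0.

R = [0], so D(x) is a factor of P(x). yes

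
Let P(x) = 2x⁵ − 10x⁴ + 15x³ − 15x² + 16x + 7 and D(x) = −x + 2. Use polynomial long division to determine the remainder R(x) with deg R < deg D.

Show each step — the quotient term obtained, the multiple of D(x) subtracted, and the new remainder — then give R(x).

R(x) = 3

Step 1: lead(2x⁵ − 10x⁴ + 15x³ − 15x² + 16x + 7) ÷ lead(D) = 2x⁵ ÷ −x = −2x⁴. Subtract (−2x⁴)·D = 2x⁵ − 4x⁴. Remainder: −6x⁴ + 15x³ − 15x² + 16x + 7.
Step 2: lead(−6x⁴ + 15x³ − 15x² + 16x + 7) ÷ lead(D) = −6x⁴ ÷ −x = 6x³. Subtract (6x³)·D = −6x⁴ + 12x³. Remainder: 3x³ − 15x² + 16x + 7.
Step 3: lead(3x³ − 15x² + 16x + 7) ÷ lead(D) = 3x³ ÷ −x = −3x². Subtract (−3x²)·D = 3x³ − 6x². Remainder: −9x² + 16x + 7.
Step 4: lead(−9x² + 16x + 7) ÷ lead(D) = −9x² ÷ −x = 9x. Subtract (9x)·D = −9x² + 18x. Remainder: −2x + 7.
Step 5: lead(−2x + 7) ÷ lead(D) = −2x ÷ −x = 2. Subtract (2)·D = −2x + 4. Remainder: 3.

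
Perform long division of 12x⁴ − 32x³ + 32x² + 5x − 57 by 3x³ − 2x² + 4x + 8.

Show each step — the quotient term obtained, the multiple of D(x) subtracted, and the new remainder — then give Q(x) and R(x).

Step 1: lead(12x⁴ − 32x³ + 32x² + 5x − 57) ÷ lead(D) = 12x⁴ ÷ 3x³ = 4x. Subtract (4x)·D = 12x⁴ − 8x³ + 16x² + 32x. Remainder: −24x³ + 16x² − 27x − 57.
Step 2: lead(−24x³ + 16x² − 27x − 57) ÷ lead(D) = −24x³ ÷ 3x³ = −8. Subtract (−8)·D = −24x³ + 16x² − 32x − 64. Remainder: 5x + 7.

Q(x) = 4x − 8; R(x) = 5x + 7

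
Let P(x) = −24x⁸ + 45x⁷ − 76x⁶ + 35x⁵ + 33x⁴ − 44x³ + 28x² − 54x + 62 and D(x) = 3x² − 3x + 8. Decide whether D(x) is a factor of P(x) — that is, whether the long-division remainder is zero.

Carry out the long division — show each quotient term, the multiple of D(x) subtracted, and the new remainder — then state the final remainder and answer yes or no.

Step 1: lead(−24x⁸ + 45x⁷ − 76x⁶ + 35x⁵ + 33x⁴ − 44x³ + 28x² − 54x + 62) ÷ lead(D) = −24x⁸ ÷ 3x² = −8x⁶. Subtract (−8x⁶)·D = −24x⁸ + 24x⁷ − 64x⁶. Remainder: 21x⁷ − 12x⁶ + 35x⁵ + 33x⁴ − 44x³ + 28x² − 54x + 62.
Step 2: lead(21x⁷ − 12x⁶ + 35x⁵ + 33x⁴ − 44x³ + 28x² − 54x + 62) ÷ lead(D) = 21x⁷ ÷ 3x² = 7x⁵. Subtract (7x⁵)·D = 21x⁷ − 21x⁶ + 56x⁵. Remainder: 9x⁶ − 21x⁵ + 33x⁴ − 44x³ + 28x² − 54x + 62.
Step 3: lead(9x⁶ − 21x⁵ + 33x⁴ − 44x³ + 28x² − 54x + 62) ÷ lead(D) = 9x⁶ ÷ 3x² = 3x⁴. Subtract (3x⁴)·D = 9x⁶ − 9x⁵ + 24x⁴. Remainder: −12x⁵ + 9x⁴ − 44x³ + 28x² − 54x + 62.
Step 4: lead(−12x⁵ + 9x⁴ − 44x³ + 28x² − 54x + 62) ÷ lead(D) = −12x⁵ ÷ 3x² = −4x³. Subtract (−4x³)·D = −12x⁵ + 12x⁴ − 32x³. Remainder: −3x⁴ − 12x³ + 28x² − 54x + 62.
Step 5: lead(−3x⁴ − 12x³ + 28x² − 54x + 62) ÷ lead(D) = −3x⁴ ÷ 3x² = −x². Subtract (−x²)·D = −3x⁴ + 3x³ − 8x². Remainder: −15x³ + 36x² − 54x + 62.
Step 6: lead(−15x³ + 36x² − 54x + 62) ÷ lead(D) = −15x³ ÷ 3x² = −5x. Subtract (−5x)·D = −15x³ + 15x² − 40x. Remainder: 21x² − 14x + 62.
Step 7: lead(21x² − 14x + 62) ÷ lead(D) = 21x² ÷ 3x² = 7. Subtract (7)·D = 21x² − 21x + 56. Remainder: 7x + 6.

R(x) = 7x + 6, so D(x) is not a factor of P(x). no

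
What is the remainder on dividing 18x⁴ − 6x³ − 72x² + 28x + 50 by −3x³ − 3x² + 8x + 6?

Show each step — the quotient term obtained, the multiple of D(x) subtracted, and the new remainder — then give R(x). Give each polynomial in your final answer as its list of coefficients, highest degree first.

Step 1: lead(18x⁴ − 6x³ − 72x² + 28x + 50) ÷ lead(D) = 18x⁴ ÷ −3x³ = −6x. Subtract (−6x)·D = 18x⁴ + 18x³ − 48x² − 36x. Remainder: −24x³ − 24x² + 64x + 50.
Step 2: lead(−24x³ − 24x² + 64x + 50) ÷ lead(D) = −24x³ ÷ −3x³ = 8. Subtract (8)·D = −24x³ − 24x² + 64x + 48. Remainder: 2.

R = [2]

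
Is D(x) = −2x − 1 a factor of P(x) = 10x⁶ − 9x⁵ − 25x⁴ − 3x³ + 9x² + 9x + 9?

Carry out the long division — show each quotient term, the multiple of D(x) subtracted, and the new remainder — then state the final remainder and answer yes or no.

Step 1: lead(10x⁶ − 9x⁵ − 25x⁴ − 3x³ + 9x² + 9x + 9) ÷ lead(D) = 10x⁶ ÷ −2x = −5x⁵. Subtract (−5x⁵)·D = 10x⁶ + 5x⁵. Remainder: −14x⁵ − 25x⁴ − 3x³ + 9x² + 9x + 9.
Step 2: lead(−14x⁵ − 25x⁴ − 3x³ + 9x² + 9x + 9) ÷ lead(D) = −14x⁵ ÷ −2x = 7x⁴. Subtract (7x⁴)·D = −14x⁵ − 7x⁴. Remainder: −18x⁴ − 3x³ + 9x² + 9x + 9.
Step 3: lead(−18x⁴ − 3x³ + 9x² + 9x + 9) ÷ lead(D) = −18x⁴ ÷ −2x = 9x³. Subtract (9x³)·D = −18x⁴ − 9x³. Remainder: 6x³ + 9x² + 9x + 9.
Step 4: lead(6x³ + 9x² + 9x + 9) ÷ lead(D) = 6x³ ÷ −2x = −3x². Subtract (−3x²)·D = 6x³ + 3x². Remainder: 6x² + 9x + 9.
Step 5: lead(6x² + 9x + 9) ÷ lead(D) = 6x² ÷ −2x = −3x. Subtract (−3x)·D = 6x² + 3x. Remainder: 6x + 9.
Step 6: lead(6x + 9) ÷ lead(D) = 6x ÷ −2x = −3. Subtract (−3)·D = 6x + 3. Remainder: 6.

R(x) = 6, so D(x) is not a factor of P(x). no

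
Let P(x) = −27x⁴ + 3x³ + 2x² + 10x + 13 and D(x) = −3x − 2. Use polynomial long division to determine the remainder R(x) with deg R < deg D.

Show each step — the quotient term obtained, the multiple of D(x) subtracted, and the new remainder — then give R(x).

R(x) = 1

Step 1: lead(−27x⁴ + 3x³ + 2x² + 10x + 13) ÷ lead(D) = −27x⁴ ÷ −3x = 9x³. Subtract (9x³)·D = −27x⁴ − 18x³. Remainder: 21x³ + 2x² + 10x + 13.
Step 2: lead(21x³ + 2x² + 10x + 13) ÷ lead(D) = 21x³ ÷ −3x = −7x². Subtract (−7x²)·D = 21x³ + 14x². Remainder: −12x² + 10x + 13.
Step 3: lead(−12x² + 10x + 13) ÷ lead(D) = −12x² ÷ −3x = 4x. Subtract (4x)·D = −12x² − 8x. Remainder: 18x + 13.
Step 4: lead(18x + 13) ÷ lead(D) = 18x ÷ −3x = −6. Subtract (−6)·D = 18x + 12. Remainder: 1.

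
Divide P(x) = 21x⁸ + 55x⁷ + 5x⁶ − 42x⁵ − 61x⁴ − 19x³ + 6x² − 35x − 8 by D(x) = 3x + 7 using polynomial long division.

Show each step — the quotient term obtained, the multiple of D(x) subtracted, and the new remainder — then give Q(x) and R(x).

Q(x) = 7x⁷ + 2x⁶ − 3x⁵ − 7x⁴ − 4x³ + 3x² − 5x; R(x) = −8

Step 1: lead(21x⁸ + 55x⁷ + 5x⁶ − 42x⁵ − 61x⁴ − 19x³ + 6x² − 35x − 8) ÷ lead(D) = 21x⁸ ÷ 3x = 7x⁷. Subtract (7x⁷)·D = 21x⁸ + 49x⁷. Remainder: 6x⁷ + 5x⁶ − 42x⁵ − 61x⁴ − 19x³ + 6x² − 35x − 8.
Step 2: lead(6x⁷ + 5x⁶ − 42x⁵ − 61x⁴ − 19x³ + 6x² − 35x − 8) ÷ lead(D) = 6x⁷ ÷ 3x = 2x⁶. Subtract (2x⁶)·D = 6x⁷ + 14x⁶. Remainder: −9x⁶ − 42x⁵ − 61x⁴ − 19x³ + 6x² − 35x − 8.
Step 3: lead(−9x⁶ − 42x⁵ − 61x⁴ − 19x³ + 6x² − 35x − 8) ÷ lead(D) = −9x⁶ ÷ 3x = −3x⁵. Subtract (−3x⁵)·D = −9x⁶ − 21x⁵. Remainder: −21x⁵ − 61x⁴ − 19x³ + 6x² − 35x − 8.
Step 4: lead(−21x⁵ − 61x⁴ − 19x³ + 6x² − 35x − 8) ÷ lead(D) = −21x⁵ ÷ 3x = −7x⁴. Subtract (−7x⁴)·D = −21x⁵ − 49x⁴. Remainder: −12x⁴ − 19x³ + 6x² − 35x − 8.
Step 5: lead(−12x⁴ − 19x³ + 6x² − 35x − 8) ÷ lead(D) = −12x⁴ ÷ 3x = −4x³. Subtract (−4x³)·D = −12x⁴ − 28x³. Remainder: 9x³ + 6x² − 35x − 8.
Step 6: lead(9x³ + 6x² − 35x − 8) ÷ lead(D) = 9x³ ÷ 3x = 3x². Subtract (3x²)·D = 9x³ + 21x². Remainder: −15x² − 35x − 8.
Step 7: lead(−15x² − 35x − 8) ÷ lead(D) = −15x² ÷ 3x = −5x. Subtract (−5x)·D = −15x² − 35x. Remainder: −8.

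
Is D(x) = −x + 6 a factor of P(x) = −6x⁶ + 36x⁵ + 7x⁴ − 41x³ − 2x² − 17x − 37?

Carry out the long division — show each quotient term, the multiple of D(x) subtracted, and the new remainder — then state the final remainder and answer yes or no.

Step 1: lead(−6x⁶ + 36x⁵ + 7x⁴ − 41x³ − 2x² − 17x − 37) ÷ lead(D) = −6x⁶ ÷ −x = 6x⁵. Subtract (6x⁵)·D = −6x⁶ + 36x⁵. Remainder: 7x⁴ − 41x³ − 2x² − 17x − 37.
Step 2: lead(7x⁴ − 41x³ − 2x² − 17x − 37) ÷ lead(D) = 7x⁴ ÷ −x = −7x³. Subtract (−7x³)·D = 7x⁴ − 42x³. Remainder: x³ − 2x² − 17x − 37.
Step 3: lead(x³ − 2x² − 17x − 37) ÷ lead(D) = x³ ÷ −x = −x². Subtract (−x²)·D = x³ − 6x². Remainder: 4x² − 17x − 37.
Step 4: lead(4x² − 17x − 37) ÷ lead(D) = 4x² ÷ −x = −4x. Subtract (−4x)·D = 4x² − 24x. Remainder: 7x − 37.
Step 5: lead(7x − 37) ÷ lead(D) = 7x ÷ −x = −7. Subtract (−7)·D = 7x − 42. Remainder: 5.

R(x) = 5, so D(x) is not a factor of P(x). no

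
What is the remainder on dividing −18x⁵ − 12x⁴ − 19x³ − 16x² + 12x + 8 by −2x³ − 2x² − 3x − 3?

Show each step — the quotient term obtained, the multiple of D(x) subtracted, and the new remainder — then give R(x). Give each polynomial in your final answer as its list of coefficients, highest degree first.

Step 1: lead(−18x⁵ − 12x⁴ − 19x³ − 16x² + 12x + 8) ÷ lead(D) = −18x⁵ ÷ −2x³ = 9x². Subtract (9x²)·D = −18x⁵ − 18x⁴ − 27x³ − 27x². Remainder: 6x⁴ + 8x³ + 11x² + 12x + 8.
Step 2: lead(6x⁴ + 8x³ + 11x² + 12x + 8) ÷ lead(D) = 6x⁴ ÷ −2x³ = −3x. Subtract (−3x)·D = 6x⁴ + 6x³ + 9x² + 9x. Remainder: 2x³ + 2x² + 3x + 8.
Step 3: lead(2x³ + 2x² + 3x + 8) ÷ lead(D) = 2x³ ÷ −2x³ = −1. Subtract (−1)·D = 2x³ + 2x² + 3x + 3. Remainder: 5.

R = [5]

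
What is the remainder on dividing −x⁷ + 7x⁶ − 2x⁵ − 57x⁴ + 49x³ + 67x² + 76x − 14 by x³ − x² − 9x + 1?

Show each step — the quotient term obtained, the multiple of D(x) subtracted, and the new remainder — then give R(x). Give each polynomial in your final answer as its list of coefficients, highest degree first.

Step 1: lead(−x⁷ + 7x⁶ − 2x⁵ − 57x⁴ + 49x³ + 67x² + 76x − 14) ÷ lead(D) = −x⁷ ÷ x³ = −x⁴. Subtract (−x⁴)·D = −x⁷ + x⁶ + 9x⁵ − x⁴. Remainder: 6x⁶ − 11x⁵ − 56x⁴ + 49x³ + 67x² + 76x − 14.
Step 2: lead(6x⁶ − 11x⁵ − 56x⁴ + 49x³ + 67x² + 76x − 14) ÷ lead(D) = 6x⁶ ÷ x³ = 6x³. Subtract (6x³)·D = 6x⁶ − 6x⁵ − 54x⁴ + 6x³. Remainder: −5x⁵ − 2x⁴ + 43x³ + 67x² + 76x − 14.
Step 3: lead(−5x⁵ − 2x⁴ + 43x³ + 67x² + 76x − 14) ÷ lead(D) = −5x⁵ ÷ x³ = −5x². Subtract (−5x²)·D = −5x⁵ + 5x⁴ + 45x³ − 5x². Remainder: −7x⁴ − 2x³ + 72x² + 76x − 14.
Step 4: lead(−7x⁴ − 2x³ + 72x² + 76x − 14) ÷ lead(D) = −7x⁴ ÷ x³ = −7x. Subtract (−7x)·D = −7x⁴ + 7x³ + 63x² − 7x. Remainder: −9x³ + 9x² + 83x − 14.
Step 5: lead(−9x³ + 9x² + 83x − 14) ÷ lead(D) = −9x³ ÷ x³ = −9. Subtract (−9)·D = −9x³ + 9x² + 81x − 9. Remainder: 2x − 5.

R = [2, -5]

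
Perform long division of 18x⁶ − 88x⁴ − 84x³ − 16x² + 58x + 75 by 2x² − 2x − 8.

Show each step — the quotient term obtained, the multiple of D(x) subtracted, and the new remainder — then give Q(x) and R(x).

Step 1: lead(18x⁶ − 88x⁴ − 84x³ − 16x² + 58x + 75) ÷ lead(D) = 18x⁶ ÷ 2x² = 9x⁴. Subtract (9x⁴)·D = 18x⁶ − 18x⁵ − 72x⁴. Remainder: 18x⁵ − 16x⁴ − 84x³ − 16x² + 58x + 75.
Step 2: lead(18x⁵ − 16x⁴ − 84x³ − 16x² + 58x + 75) ÷ lead(D) = 18x⁵ ÷ 2x² = 9x³. Subtract (9x³)·D = 18x⁵ − 18x⁴ − 72x³. Remainder: 2x⁴ − 12x³ − 16x² + 58x + 75.
Step 3: lead(2x⁴ − 12x³ − 16x² + 58x + 75) ÷ lead(D) = 2x⁴ ÷ 2x² = x². Subtract (x²)·D = 2x⁴ − 2x³ − 8x². Remainder: −10x³ − 8x² + 58x + 75.
Step 4: lead(−10x³ − 8x² + 58x + 75) ÷ lead(D) = −10x³ ÷ 2x² = −5x. Subtract (−5x)·D = −10x³ + 10x² + 40x. Remainder: −18x² + 18x + 75.
Step 5: lead(−18x² + 18x + 75) ÷ lead(D) = −18x² ÷ 2x² = −9. Subtract (−9)·D = −18x² + 18x + 72. Remainder: 3.

Q(x) = 9x⁴ + 9x³ + x² − 5x − 9; R(x) = 3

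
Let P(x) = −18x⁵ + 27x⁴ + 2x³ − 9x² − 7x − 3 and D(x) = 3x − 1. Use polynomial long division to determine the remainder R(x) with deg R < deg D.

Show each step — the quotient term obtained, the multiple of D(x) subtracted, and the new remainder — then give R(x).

R(x) = −6

Step 1: lead(−18x⁵ + 27x⁴ + 2x³ − 9x² − 7x − 3) ÷ lead(D) = −18x⁵ ÷ 3x = −6x⁴. Subtract (−6x⁴)·D = −18x⁵ + 6x⁴. Remainder: 21x⁴ + 2x³ − 9x² − 7x − 3.
Step 2: lead(21x⁴ + 2x³ − 9x² − 7x − 3) ÷ lead(D) = 21x⁴ ÷ 3x = 7x³. Subtract (7x³)·D = 21x⁴ − 7x³. Remainder: 9x³ − 9x² − 7x − 3.
Step 3: lead(9x³ − 9x² − 7x − 3) ÷ lead(D) = 9x³ ÷ 3x = 3x². Subtract (3x²)·D = 9x³ − 3x². Remainder: −6x² − 7x − 3.
Step 4: lead(−6x² − 7x − 3) ÷ lead(D) = −6x² ÷ 3x = −2x. Subtract (−2x)·D = −6x² + 2x. Remainder: −9x − 3.
Step 5: lead(−9x − 3) ÷ lead(D) = −9x ÷ 3x = −3. Subtract (−3)·D = −9x + 3. Remainder: −6.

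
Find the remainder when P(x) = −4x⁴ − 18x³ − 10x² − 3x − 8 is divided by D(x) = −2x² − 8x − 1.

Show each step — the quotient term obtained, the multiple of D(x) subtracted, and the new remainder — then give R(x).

Step 1: lead(−4x⁴ − 18x³ − 10x² − 3x − 8) ÷ lead(D) = −4x⁴ ÷ −2x² = 2x². Subtract (2x²)·D = −4x⁴ − 16x³ − 2x². Remainder: −2x³ − 8x² − 3x − 8.
Step 2: lead(−2x³ − 8x² − 3x − 8) ÷ lead(D) = −2x³ ÷ −2x² = x. Subtract (x)·D = −2x³ − 8x² − x. Remainder: −2x − 8.

R(x) = −2x − 8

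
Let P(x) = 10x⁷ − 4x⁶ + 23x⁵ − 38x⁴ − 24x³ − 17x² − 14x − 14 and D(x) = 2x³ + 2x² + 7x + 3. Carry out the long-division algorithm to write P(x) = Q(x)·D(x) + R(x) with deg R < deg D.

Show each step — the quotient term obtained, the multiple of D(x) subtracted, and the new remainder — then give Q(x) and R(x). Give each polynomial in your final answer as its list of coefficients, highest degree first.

Step 1: lead(10x⁷ − 4x⁶ + 23x⁵ − 38x⁴ − 24x³ − 17x² − 14x − 14) ÷ lead(D) = 10x⁷ ÷ 2x³ = 5x⁴. Subtract (5x⁴)·D = 10x⁷ + 10x⁶ + 35x⁵ + 15x⁴. Remainder: −14x⁶ − 12x⁵ − 53x⁴ − 24x³ − 17x² − 14x − 14.
Step 2: lead(−14x⁶ − 12x⁵ − 53x⁴ − 24x³ − 17x² − 14x − 14) ÷ lead(D) = −14x⁶ ÷ 2x³ = −7x³. Subtract (−7x³)·D = −14x⁶ − 14x⁵ − 49x⁴ − 21x³. Remainder: 2x⁵ − 4x⁴ − 3x³ − 17x² − 14x − 14.
Step 3: lead(2x⁵ − 4x⁴ − 3x³ − 17x² − 14x − 14) ÷ lead(D) = 2x⁵ ÷ 2x³ = x². Subtract (x²)·D = 2x⁵ + 2x⁴ + 7x³ + 3x². Remainder: −6x⁴ − 10x³ − 20x² − 14x − 14.
Step 4: lead(−6x⁴ − 10x³ − 20x² − 14x − 14) ÷ lead(D) = −6x⁴ ÷ 2x³ = −3x. Subtract (−3x)·D = −6x⁴ − 6x³ − 21x² − 9x. Remainder: −4x³ + x² − 5x − 14.
Step 5: lead(−4x³ + x² − 5x − 14) ÷ lead(D) = −4x³ ÷ 2x³ = −2. Subtract (−2)·D = −4x³ − 4x² − 14x − 6. Remainder: 5x² + 9x − 8.

Q = [5, -7, 1, -3, -2]; R = [5, 9, -8]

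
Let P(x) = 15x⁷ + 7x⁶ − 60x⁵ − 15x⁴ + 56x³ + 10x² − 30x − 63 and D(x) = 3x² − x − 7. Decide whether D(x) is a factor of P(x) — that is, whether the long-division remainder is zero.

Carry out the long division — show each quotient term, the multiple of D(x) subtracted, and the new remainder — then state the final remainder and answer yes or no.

Step 1: lead(15x⁷ + 7x⁶ − 60x⁵ − 15x⁴ + 56x³ + 10x² − 30x − 63) ÷ lead(D) = 15x⁷ ÷ 3x² = 5x⁵. Subtract (5x⁵)·D = 15x⁷ − 5x⁶ − 35x⁵. Remainder: 12x⁶ − 25x⁵ − 15x⁴ + 56x³ + 10x² − 30x − 63.
Step 2: lead(12x⁶ − 25x⁵ − 15x⁴ + 56x³ + 10x² − 30x − 63) ÷ lead(D) = 12x⁶ ÷ 3x² = 4x⁴. Subtract (4x⁴)·D = 12x⁶ − 4x⁵ − 28x⁴. Remainder: −21x⁵ + 13x⁴ + 56x³ + 10x² − 30x − 63.
Step 3: lead(−21x⁵ + 13x⁴ + 56x³ + 10x² − 30x − 63) ÷ lead(D) = −21x⁵ ÷ 3x² = −7x³. Subtract (−7x³)·D = −21x⁵ + 7x⁴ + 49x³. Remainder: 6x⁴ + 7x³ + 10x² − 30x − 63.
Step 4: lead(6x⁴ + 7x³ + 10x² − 30x − 63) ÷ lead(D) = 6x⁴ ÷ 3x² = 2x². Subtract (2x²)·D = 6x⁴ − 2x³ − 14x². Remainder: 9x³ + 24x² − 30x − 63.
Step 5: lead(9x³ + 24x² − 30x − 63) ÷ lead(D) = 9x³ ÷ 3x² = 3x. Subtract (3x)·D = 9x³ − 3x² − 21x. Remainder: 27x² − 9x − 63.
Step 6: lead(27x² − 9x − 63) ÷ lead(D) = 27x² ÷ 3x² = 9. Subtract (9)·D = 27x² − 9x − 63. Remainder: 0.

R(x) = 0, so D(x) is a factor of P(x). yes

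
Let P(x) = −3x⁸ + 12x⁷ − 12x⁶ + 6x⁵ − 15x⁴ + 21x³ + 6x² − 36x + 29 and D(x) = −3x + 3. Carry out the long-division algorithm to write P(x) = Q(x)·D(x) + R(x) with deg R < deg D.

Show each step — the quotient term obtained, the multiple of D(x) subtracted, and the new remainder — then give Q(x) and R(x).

Q(x) = x⁷ − 3x⁶ + x⁵ − x⁴ + 4x³ − 3x² − 5x + 7; R(x) = 8

Step 1: lead(−3x⁸ + 12x⁷ − 12x⁶ + 6x⁵ − 15x⁴ + 21x³ + 6x² − 36x + 29) ÷ lead(D) = −3x⁸ ÷ −3x = x⁷. Subtract (x⁷)·D = −3x⁸ + 3x⁷. Remainder: 9x⁷ − 12x⁶ + 6x⁵ − 15x⁴ + 21x³ + 6x² − 36x + 29.
Step 2: lead(9x⁷ − 12x⁶ + 6x⁵ − 15x⁴ + 21x³ + 6x² − 36x + 29) ÷ lead(D) = 9x⁷ ÷ −3x = −3x⁶. Subtract (−3x⁶)·D = 9x⁷ − 9x⁶. Remainder: −3x⁶ + 6x⁵ − 15x⁴ + 21x³ + 6x² − 36x + 29.
Step 3: lead(−3x⁶ + 6x⁵ − 15x⁴ + 21x³ + 6x² − 36x + 29) ÷ lead(D) = −3x⁶ ÷ −3x = x⁵. Subtract (x⁵)·D = −3x⁶ + 3x⁵. Remainder: 3x⁵ − 15x⁴ + 21x³ + 6x² − 36x + 29.
Step 4: lead(3x⁵ − 15x⁴ + 21x³ + 6x² − 36x + 29) ÷ lead(D) = 3x⁵ ÷ −3x = −x⁴. Subtract (−x⁴)·D = 3x⁵ − 3x⁴. Remainder: −12x⁴ + 21x³ + 6x² − 36x + 29.
Step 5: lead(−12x⁴ + 21x³ + 6x² − 36x + 29) ÷ lead(D) = −12x⁴ ÷ −3x = 4x³. Subtract (4x³)·D = −12x⁴ + 12x³. Remainder: 9x³ + 6x² − 36x + 29.
Step 6: lead(9x³ + 6x² − 36x + 29) ÷ lead(D) = 9x³ ÷ −3x = −3x². Subtract (−3x²)·D = 9x³ − 9x². Remainder: 15x² − 36x + 29.
Step 7: lead(15x² − 36x + 29) ÷ lead(D) = 15x² ÷ −3x = −5x. Subtract (−5x)·D = 15x² − 15x. Remainder: −21x + 29.
Step 8: lead(−21x + 29) ÷ lead(D) = −21x ÷ −3x = 7. Subtract (7)·D = −21x + 21. Remainder: 8.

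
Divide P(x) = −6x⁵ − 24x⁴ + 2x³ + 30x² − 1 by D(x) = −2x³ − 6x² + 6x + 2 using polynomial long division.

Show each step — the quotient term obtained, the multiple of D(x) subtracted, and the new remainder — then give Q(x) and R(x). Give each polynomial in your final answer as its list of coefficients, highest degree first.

Q = [3, 3, -1]; R = [1]

Step 1: lead(−6x⁵ − 24x⁴ + 2x³ + 30x² − 1) ÷ lead(D) = −6x⁵ ÷ −2x³ = 3x². Subtract (3x²)·D = −6x⁵ − 18x⁴ + 18x³ + 6x². Remainder: −6x⁴ − 16x³ + 24x² − 1.
Step 2: lead(−6x⁴ − 16x³ + 24x² − 1) ÷ lead(D) = −6x⁴ ÷ −2x³ = 3x. Subtract (3x)·D = −6x⁴ − 18x³ + 18x² + 6x. Remainder: 2x³ + 6x² − 6x − 1.
Step 3: lead(2x³ + 6x² − 6x − 1) ÷ lead(D) = 2x³ ÷ −2x³ = −1. Subtract (−1)·D = 2x³ + 6x² − 6x − 2. Remainder: 1.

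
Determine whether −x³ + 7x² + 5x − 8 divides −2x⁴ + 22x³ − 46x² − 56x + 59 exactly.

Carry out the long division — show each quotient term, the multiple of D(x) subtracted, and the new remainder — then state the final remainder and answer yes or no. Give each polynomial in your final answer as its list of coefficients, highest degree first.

Step 1: lead(−2x⁴ + 22x³ − 46x² − 56x + 59) ÷ lead(D) = −2x⁴ ÷ −x³ = 2x. Subtract (2x)·D = −2x⁴ + 14x³ + 10x² − 16x. Remainder: 8x³ − 56x² − 40x + 59.
Step 2: lead(8x³ − 56x² − 40x + 59) ÷ lead(D) = 8x³ ÷ −x³ = −8. Subtract (−8)·D = 8x³ − 56x² − 40x + 64. Remainder: −5.

R = [-5], so D(x) is not a factor of P(x). no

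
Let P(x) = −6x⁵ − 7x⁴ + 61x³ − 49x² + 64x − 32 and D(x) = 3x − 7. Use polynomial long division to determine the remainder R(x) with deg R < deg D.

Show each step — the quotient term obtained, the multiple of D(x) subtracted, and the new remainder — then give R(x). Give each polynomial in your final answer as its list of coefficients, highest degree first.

Step 1: lead(−6x⁵ − 7x⁴ + 61x³ − 49x² + 64x − 32) ÷ lead(D) = −6x⁵ ÷ 3x = −2x⁴. Subtract (−2x⁴)·D = −6x⁵ + 14x⁴. Remainder: −21x⁴ + 61x³ − 49x² + 64x − 32.
Step 2: lead(−21x⁴ + 61x³ − 49x² + 64x − 32) ÷ lead(D) = −21x⁴ ÷ 3x = −7x³. Subtract (−7x³)·D = −21x⁴ + 49x³. Remainder: 12x³ − 49x² + 64x − 32.
Step 3: lead(12x³ − 49x² + 64x − 32) ÷ lead(D) = 12x³ ÷ 3x = 4x². Subtract (4x²)·D = 12x³ − 28x². Remainder: −21x² + 64x − 32.
Step 4: lead(−21x² + 64x − 32) ÷ lead(D) = −21x² ÷ 3x = −7x. Subtract (−7x)·D = −21x² + 49x. Remainder: 15x − 32.
Step 5: lead(15x − 32) ÷ lead(D) = 15x ÷ 3x = 5. Subtract (5)·D = 15x − 35. Remainder: 3.

R = [3]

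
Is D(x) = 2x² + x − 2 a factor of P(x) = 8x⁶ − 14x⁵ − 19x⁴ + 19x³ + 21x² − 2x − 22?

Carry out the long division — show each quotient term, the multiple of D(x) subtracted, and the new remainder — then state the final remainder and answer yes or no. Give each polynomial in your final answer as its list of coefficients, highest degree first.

Step 1: lead(8x⁶ − 14x⁵ − 19x⁴ + 19x³ + 21x² − 2x − 22) ÷ lead(D) = 8x⁶ ÷ 2x² = 4x⁴. Subtract (4x⁴)·D = 8x⁶ + 4x⁵ − 8x⁴. Remainder: −18x⁵ − 11x⁴ + 19x³ + 21x² − 2x − 22.
Step 2: lead(−18x⁵ − 11x⁴ + 19x³ + 21x² − 2x − 22) ÷ lead(D) = −18x⁵ ÷ 2x² = −9x³. Subtract (−9x³)·D = −18x⁵ − 9x⁴ + 18x³. Remainder: −2x⁴ + x³ + 21x² − 2x − 22.
Step 3: lead(−2x⁴ + x³ + 21x² − 2x − 22) ÷ lead(D) = −2x⁴ ÷ 2x² = −x². Subtract (−x²)·D = −2x⁴ − x³ + 2x². Remainder: 2x³ + 19x² − 2x − 22.
Step 4: lead(2x³ + 19x² − 2x − 22) ÷ lead(D) = 2x³ ÷ 2x² = x. Subtract (x)·D = 2x³ + x² − 2x. Remainder: 18x² − 22.
Step 5: lead(18x² − 22) ÷ lead(D) = 18x² ÷ 2x² = 9. Subtract (9)·D = 18x² + 9x − 18. Remainder: −9x − 4.

R = [-9, -4], so D(x) is not a factor of P(x). no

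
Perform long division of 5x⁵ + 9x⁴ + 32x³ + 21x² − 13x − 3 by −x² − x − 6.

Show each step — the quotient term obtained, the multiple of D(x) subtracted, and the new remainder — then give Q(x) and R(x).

Step 1: lead(5x⁵ + 9x⁴ + 32x³ + 21x² − 13x − 3) ÷ lead(D) = 5x⁵ ÷ −x² = −5x³. Subtract (−5x³)·D = 5x⁵ + 5x⁴ + 30x³. Remainder: 4x⁴ + 2x³ + 21x² − 13x − 3.
Step 2: lead(4x⁴ + 2x³ + 21x² − 13x − 3) ÷ lead(D) = 4x⁴ ÷ −x² = −4x². Subtract (−4x²)·D = 4x⁴ + 4x³ + 24x². Remainder: −2x³ − 3x² − 13x − 3.
Step 3: lead(−2x³ − 3x² − 13x − 3) ÷ lead(D) = −2x³ ÷ −x² = 2x. Subtract (2x)·D = −2x³ − 2x² − 12x. Remainder: −x² − x − 3.
Step 4: lead(−x² − x − 3) ÷ lead(D) = −x² ÷ −x² = 1. Subtract (1)·D = −x² − x − 6. Remainder: 3.

Q(x) = −5x³ − 4x² + 2x + 1; R(x) = 3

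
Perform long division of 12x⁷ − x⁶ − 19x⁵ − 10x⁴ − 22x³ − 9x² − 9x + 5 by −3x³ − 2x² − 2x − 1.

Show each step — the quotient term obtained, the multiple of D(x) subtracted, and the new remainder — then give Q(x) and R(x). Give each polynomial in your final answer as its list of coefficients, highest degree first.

Step 1: lead(12x⁷ − x⁶ − 19x⁵ − 10x⁴ − 22x³ − 9x² − 9x + 5) ÷ lead(D) = 12x⁷ ÷ −3x³ = −4x⁴. Subtract (−4x⁴)·D = 12x⁷ + 8x⁶ + 8x⁵ + 4x⁴. Remainder: −9x⁶ − 27x⁵ − 14x⁴ − 22x³ − 9x² − 9x + 5.
Step 2: lead(−9x⁶ − 27x⁵ − 14x⁴ − 22x³ − 9x² − 9x + 5) ÷ lead(D) = −9x⁶ ÷ −3x³ = 3x³. Subtract (3x³)·D = −9x⁶ − 6x⁵ − 6x⁴ − 3x³. Remainder: −21x⁵ − 8x⁴ − 19x³ − 9x² − 9x + 5.
Step 3: lead(−21x⁵ − 8x⁴ − 19x³ − 9x² − 9x + 5) ÷ lead(D) = −21x⁵ ÷ −3x³ = 7x². Subtract (7x²)·D = −21x⁵ − 14x⁴ − 14x³ − 7x². Remainder: 6x⁴ − 5x³ − 2x² − 9x + 5.
Step 4: lead(6x⁴ − 5x³ − 2x² − 9x + 5) ÷ lead(D) = 6x⁴ ÷ −3x³ = −2x. Subtract (−2x)·D = 6x⁴ + 4x³ + 4x² + 2x. Remainder: −9x³ − 6x² − 11x + 5.
Step 5: lead(−9x³ − 6x² − 11x + 5) ÷ lead(D) = −9x³ ÷ −3x³ = 3. Subtract (3)·D = −9x³ − 6x² − 6x − 3. Remainder: −5x + 8.

Q = [-4, 3, 7, -2, 3]; R = [-5, 8]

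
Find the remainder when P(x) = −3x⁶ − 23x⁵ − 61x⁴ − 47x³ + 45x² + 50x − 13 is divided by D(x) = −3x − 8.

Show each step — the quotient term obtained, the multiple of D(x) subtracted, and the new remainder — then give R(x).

Step 1: lead(−3x⁶ − 23x⁵ − 61x⁴ − 47x³ + 45x² + 50x − 13) ÷ lead(D) = −3x⁶ ÷ −3x = x⁵. Subtract (x⁵)·D = −3x⁶ − 8x⁵. Remainder: −15x⁵ − 61x⁴ − 47x³ + 45x² + 50x − 13.
Step 2: lead(−15x⁵ − 61x⁴ − 47x³ + 45x² + 50x − 13) ÷ lead(D) = −15x⁵ ÷ −3x = 5x⁴. Subtract (5x⁴)·D = −15x⁵ − 40x⁴. Remainder: −21x⁴ − 47x³ + 45x² + 50x − 13.
Step 3: lead(−21x⁴ − 47x³ + 45x² + 50x − 13) ÷ lead(D) = −21x⁴ ÷ −3x = 7x³. Subtract (7x³)·D = −21x⁴ − 56x³. Remainder: 9x³ + 45x² + 50x − 13.
Step 4: lead(9x³ + 45x² + 50x − 13) ÷ lead(D) = 9x³ ÷ −3x = −3x². Subtract (−3x²)·D = 9x³ + 24x². Remainder: 21x² + 50x − 13.
Step 5: lead(21x² + 50x − 13) ÷ lead(D) = 21x² ÷ −3x = −7x. Subtract (−7x)·D = 21x² + 56x. Remainder: −6x − 13.
Step 6: lead(−6x − 13) ÷ lead(D) = −6x ÷ −3x = 2. Subtract (2)·D = −6x − 16. Remainder: 3.

R(x) = 3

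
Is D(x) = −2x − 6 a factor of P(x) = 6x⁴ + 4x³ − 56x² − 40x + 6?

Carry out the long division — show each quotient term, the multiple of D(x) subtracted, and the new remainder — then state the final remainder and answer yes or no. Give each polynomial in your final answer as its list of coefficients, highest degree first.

R = [0], so D(x) is a factor of P(x). yes

Step 1: lead(6x⁴ + 4x³ − 56x² − 40x + 6) ÷ lead(D) = 6x⁴ ÷ −2x = −3x³. Subtract (−3x³)·D = 6x⁴ + 18x³. Remainder: −14x³ − 56x² − 40x + 6.
Step 2: lead(−14x³ − 56x² − 40x + 6) ÷ lead(D) = −14x³ ÷ −2x = 7x². Subtract (7x²)·D = −14x³ − 42x². Remainder: −14x² − 40x + 6.
Step 3: lead(−14x² − 40x + 6) ÷ lead(D) = −14x² ÷ −2x = 7x. Subtract (7x)·D = −14x² − 42x. Remainder: 2x + 6.
Step 4: lead(2x + 6) ÷ lead(D) = 2x ÷ −2x = −1. Subtract (−1)·D = 2x + 6. Remainder: 0.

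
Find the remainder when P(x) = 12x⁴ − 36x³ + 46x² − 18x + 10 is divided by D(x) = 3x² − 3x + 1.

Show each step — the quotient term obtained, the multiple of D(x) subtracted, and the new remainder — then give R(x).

R(x) = 8x + 4

Step 1: lead(12x⁴ − 36x³ + 46x² − 18x + 10) ÷ lead(D) = 12x⁴ ÷ 3x² = 4x². Subtract (4x²)·D = 12x⁴ − 12x³ + 4x². Remainder: −24x³ + 42x² − 18x + 10.
Step 2: lead(−24x³ + 42x² − 18x + 10) ÷ lead(D) = −24x³ ÷ 3x² = −8x. Subtract (−8x)·D = −24x³ + 24x² − 8x. Remainder: 18x² − 10x + 10.
Step 3: lead(18x² − 10x + 10) ÷ lead(D) = 18x² ÷ 3x² = 6. Subtract (6)·D = 18x² − 18x + 6. Remainder: 8x + 4.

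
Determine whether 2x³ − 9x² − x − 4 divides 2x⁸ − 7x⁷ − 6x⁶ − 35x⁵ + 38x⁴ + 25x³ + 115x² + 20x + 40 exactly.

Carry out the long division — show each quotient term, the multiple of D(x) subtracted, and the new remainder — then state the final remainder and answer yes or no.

Step 1: lead(2x⁸ − 7x⁷ − 6x⁶ − 35x⁵ + 38x⁴ + 25x³ + 115x² + 20x + 40) ÷ lead(D) = 2x⁸ ÷ 2x³ = x⁵. Subtract (x⁵)·D = 2x⁸ − 9x⁷ − x⁶ − 4x⁵. Remainder: 2x⁷ − 5x⁶ − 31x⁵ + 38x⁴ + 25x³ + 115x² + 20x + 40.
Step 2: lead(2x⁷ − 5x⁶ − 31x⁵ + 38x⁴ + 25x³ + 115x² + 20x + 40) ÷ lead(D) = 2x⁷ ÷ 2x³ = x⁴. Subtract (x⁴)·D = 2x⁷ − 9x⁶ − x⁵ − 4x⁴. Remainder: 4x⁶ − 30x⁵ + 42x⁴ + 25x³ + 115x² + 20x + 40.
Step 3: lead(4x⁶ − 30x⁵ + 42x⁴ + 25x³ + 115x² + 20x + 40) ÷ lead(D) = 4x⁶ ÷ 2x³ = 2x³. Subtract (2x³)·D = 4x⁶ − 18x⁵ − 2x⁴ − 8x³. Remainder: −12x⁵ + 44x⁴ + 33x³ + 115x² + 20x + 40.
Step 4: lead(−12x⁵ + 44x⁴ + 33x³ + 115x² + 20x + 40) ÷ lead(D) = −12x⁵ ÷ 2x³ = −6x². Subtract (−6x²)·D = −12x⁵ + 54x⁴ + 6x³ + 24x². Remainder: −10x⁴ + 27x³ + 91x² + 20x + 40.
Step 5: lead(−10x⁴ + 27x³ + 91x² + 20x + 40) ÷ lead(D) = −10x⁴ ÷ 2x³ = −5x. Subtract (−5x)·D = −10x⁴ + 45x³ + 5x² + 20x. Remainder: −18x³ + 86x² + 40.
Step 6: lead(−18x³ + 86x² + 40) ÷ lead(D) = −18x³ ÷ 2x³ = −9. Subtract (−9)·D = −18x³ + 81x² + 9x + 36. Remainder: 5x² − 9x + 4.

R(x) = 5x² − 9x + 4, so D(x) is not a factor of P(x). no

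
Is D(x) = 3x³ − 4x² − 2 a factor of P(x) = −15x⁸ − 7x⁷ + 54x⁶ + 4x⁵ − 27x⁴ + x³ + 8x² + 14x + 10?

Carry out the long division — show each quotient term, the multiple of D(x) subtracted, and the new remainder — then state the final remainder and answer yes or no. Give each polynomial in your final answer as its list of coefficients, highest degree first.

Step 1: lead(−15x⁸ − 7x⁷ + 54x⁶ + 4x⁵ − 27x⁴ + x³ + 8x² + 14x + 10) ÷ lead(D) = −15x⁸ ÷ 3x³ = −5x⁵. Subtract (−5x⁵)·D = −15x⁸ + 20x⁷ + 10x⁵. Remainder: −27x⁷ + 54x⁶ − 6x⁵ − 27x⁴ + x³ + 8x² + 14x + 10.
Step 2: lead(−27x⁷ + 54x⁶ − 6x⁵ − 27x⁴ + x³ + 8x² + 14x + 10) ÷ lead(D) = −27x⁷ ÷ 3x³ = −9x⁴. Subtract (−9x⁴)·D = −27x⁷ + 36x⁶ + 18x⁴. Remainder: 18x⁶ − 6x⁵ − 45x⁴ + x³ + 8x² + 14x + 10.
Step 3: lead(18x⁶ − 6x⁵ − 45x⁴ + x³ + 8x² + 14x + 10) ÷ lead(D) = 18x⁶ ÷ 3x³ = 6x³. Subtract (6x³)·D = 18x⁶ − 24x⁵ − 12x³. Remainder: 18x⁵ − 45x⁴ + 13x³ + 8x² + 14x + 10.
Step 4: lead(18x⁵ − 45x⁴ + 13x³ + 8x² + 14x + 10) ÷ lead(D) = 18x⁵ ÷ 3x³ = 6x². Subtract (6x²)·D = 18x⁵ − 24x⁴ − 12x². Remainder: −21x⁴ + 13x³ + 20x² + 14x + 10.
Step 5: lead(−21x⁴ + 13x³ + 20x² + 14x + 10) ÷ lead(D) = −21x⁴ ÷ 3x³ = −7x. Subtract (−7x)·D = −21x⁴ + 28x³ + 14x. Remainder: −15x³ + 20x² + 10.
Step 6: lead(−15x³ + 20x² + 10) ÷ lead(D) = −15x³ ÷ 3x³ = −5. Subtract (−5)·D = −15x³ + 20x² + 10. Remainder: 0.

R = [0], so D(x) is a factor of P(x). yes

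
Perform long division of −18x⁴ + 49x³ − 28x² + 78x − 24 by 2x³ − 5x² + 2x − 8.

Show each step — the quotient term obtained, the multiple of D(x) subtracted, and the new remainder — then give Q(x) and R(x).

Step 1: lead(−18x⁴ + 49x³ − 28x² + 78x − 24) ÷ lead(D) = −18x⁴ ÷ 2x³ = −9x. Subtract (−9x)·D = −18x⁴ + 45x³ − 18x² + 72x. Remainder: 4x³ − 10x² + 6x − 24.
Step 2: lead(4x³ − 10x² + 6x − 24) ÷ lead(D) = 4x³ ÷ 2x³ = 2. Subtract (2)·D = 4x³ − 10x² + 4x − 16. Remainder: 2x − 8.

Q(x) = −9x + 2; R(x) = 2x − 8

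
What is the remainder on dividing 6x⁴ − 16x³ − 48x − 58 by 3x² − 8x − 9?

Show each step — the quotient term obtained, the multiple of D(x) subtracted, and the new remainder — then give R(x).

Step 1: lead(6x⁴ − 16x³ − 48x − 58) ÷ lead(D) = 6x⁴ ÷ 3x² = 2x². Subtract (2x²)·D = 6x⁴ − 16x³ − 18x². Remainder: 18x² − 48x − 58.
Step 2: lead(18x² − 48x − 58) ÷ lead(D) = 18x² ÷ 3x² = 6. Subtract (6)·D = 18x² − 48x − 54. Remainder: −4.

R(x) = −4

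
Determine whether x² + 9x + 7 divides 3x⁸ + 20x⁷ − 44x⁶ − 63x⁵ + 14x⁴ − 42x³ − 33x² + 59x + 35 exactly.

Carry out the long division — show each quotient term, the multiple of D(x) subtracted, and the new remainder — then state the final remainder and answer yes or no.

R(x) = 0, so D(x) is a factor of P(x). yes

Step 1: lead(3x⁸ + 20x⁷ − 44x⁶ − 63x⁵ + 14x⁴ − 42x³ − 33x² + 59x + 35) ÷ lead(D) = 3x⁸ ÷ x² = 3x⁶. Subtract (3x⁶)·D = 3x⁸ + 27x⁷ + 21x⁶. Remainder: −7x⁷ − 65x⁶ − 63x⁵ + 14x⁴ − 42x³ − 33x² + 59x + 35.
Step 2: lead(−7x⁷ − 65x⁶ − 63x⁵ + 14x⁴ − 42x³ − 33x² + 59x + 35) ÷ lead(D) = −7x⁷ ÷ x² = −7x⁵. Subtract (−7x⁵)·D = −7x⁷ − 63x⁶ − 49x⁵. Remainder: −2x⁶ − 14x⁵ + 14x⁴ − 42x³ − 33x² + 59x + 35.
Step 3: lead(−2x⁶ − 14x⁵ + 14x⁴ − 42x³ − 33x² + 59x + 35) ÷ lead(D) = −2x⁶ ÷ x² = −2x⁴. Subtract (−2x⁴)·D = −2x⁶ − 18x⁵ − 14x⁴. Remainder: 4x⁵ + 28x⁴ − 42x³ − 33x² + 59x + 35.
Step 4: lead(4x⁵ + 28x⁴ − 42x³ − 33x² + 59x + 35) ÷ lead(D) = 4x⁵ ÷ x² = 4x³. Subtract (4x³)·D = 4x⁵ + 36x⁴ + 28x³. Remainder: −8x⁴ − 70x³ − 33x² + 59x + 35.
Step 5: lead(−8x⁴ − 70x³ − 33x² + 59x + 35) ÷ lead(D) = −8x⁴ ÷ x² = −8x². Subtract (−8x²)·D = −8x⁴ − 72x³ − 56x². Remainder: 2x³ + 23x² + 59x + 35.
Step 6: lead(2x³ + 23x² + 59x + 35) ÷ lead(D) = 2x³ ÷ x² = 2x. Subtract (2x)·D = 2x³ + 18x² + 14x. Remainder: 5x² + 45x + 35.
Step 7: lead(5x² + 45x + 35) ÷ lead(D) = 5x² ÷ x² = 5. Subtract (5)·D = 5x² + 45x + 35. Remainder: 0.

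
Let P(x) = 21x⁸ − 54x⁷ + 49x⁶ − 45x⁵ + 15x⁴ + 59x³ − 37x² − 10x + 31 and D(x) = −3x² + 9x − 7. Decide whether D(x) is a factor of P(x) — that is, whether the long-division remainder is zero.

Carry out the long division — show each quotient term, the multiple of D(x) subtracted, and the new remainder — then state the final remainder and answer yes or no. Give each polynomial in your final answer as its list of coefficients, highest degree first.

R = [-4], so D(x) is not a factor of P(x). no

Step 1: lead(21x⁸ − 54x⁷ + 49x⁶ − 45x⁵ + 15x⁴ + 59x³ − 37x² − 10x + 31) ÷ lead(D) = 21x⁸ ÷ −3x² = −7x⁶. Subtract (−7x⁶)·D = 21x⁸ − 63x⁷ + 49x⁶. Remainder: 9x⁷ − 45x⁵ + 15x⁴ + 59x³ − 37x² − 10x + 31.
Step 2: lead(9x⁷ − 45x⁵ + 15x⁴ + 59x³ − 37x² − 10x + 31) ÷ lead(D) = 9x⁷ ÷ −3x² = −3x⁵. Subtract (−3x⁵)·D = 9x⁷ − 27x⁶ + 21x⁵. Remainder: 27x⁶ − 66x⁵ + 15x⁴ + 59x³ − 37x² − 10x + 31.
Step 3: lead(27x⁶ − 66x⁵ + 15x⁴ + 59x³ − 37x² − 10x + 31) ÷ lead(D) = 27x⁶ ÷ −3x² = −9x⁴. Subtract (−9x⁴)·D = 27x⁶ − 81x⁵ + 63x⁴. Remainder: 15x⁵ − 48x⁴ + 59x³ − 37x² − 10x + 31.
Step 4: lead(15x⁵ − 48x⁴ + 59x³ − 37x² − 10x + 31) ÷ lead(D) = 15x⁵ ÷ −3x² = −5x³. Subtract (−5x³)·D = 15x⁵ − 45x⁴ + 35x³. Remainder: −3x⁴ + 24x³ − 37x² − 10x + 31.
Step 5: lead(−3x⁴ + 24x³ − 37x² − 10x + 31) ÷ lead(D) = −3x⁴ ÷ −3x² = x². Subtract (x²)·D = −3x⁴ + 9x³ − 7x². Remainder: 15x³ − 30x² − 10x + 31.
Step 6: lead(15x³ − 30x² − 10x + 31) ÷ lead(D) = 15x³ ÷ −3x² = −5x. Subtract (−5x)·D = 15x³ − 45x² + 35x. Remainder: 15x² − 45x + 31.
Step 7: lead(15x² − 45x + 31) ÷ lead(D) = 15x² ÷ −3x² = −5. Subtract (−5)·D = 15x² − 45x + 35. Remainder: −4.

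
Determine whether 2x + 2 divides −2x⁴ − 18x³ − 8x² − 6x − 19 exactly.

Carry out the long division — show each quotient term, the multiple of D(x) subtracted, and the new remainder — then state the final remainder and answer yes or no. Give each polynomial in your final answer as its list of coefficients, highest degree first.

R = [-5], so D(x) is not a factor of P(x). no

Step 1: lead(−2x⁴ − 18x³ − 8x² − 6x − 19) ÷ lead(D) = −2x⁴ ÷ 2x = −x³. Subtract (−x³)·D = −2x⁴ − 2x³. Remainder: −16x³ − 8x² − 6x − 19.
Step 2: lead(−16x³ − 8x² − 6x − 19) ÷ lead(D) = −16x³ ÷ 2x = −8x². Subtract (−8x²)·D = −16x³ − 16x². Remainder: 8x² − 6x − 19.
Step 3: lead(8x² − 6x − 19) ÷ lead(D) = 8x² ÷ 2x = 4x. Subtract (4x)·D = 8x² + 8x. Remainder: −14x − 19.
Step 4: lead(−14x − 19) ÷ lead(D) = −14x ÷ 2x = −7. Subtract (−7)·D = −14x − 14. Remainder: −5.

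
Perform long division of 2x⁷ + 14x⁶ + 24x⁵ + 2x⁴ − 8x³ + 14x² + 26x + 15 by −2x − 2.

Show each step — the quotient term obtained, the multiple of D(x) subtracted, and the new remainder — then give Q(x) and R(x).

Step 1: lead(2x⁷ + 14x⁶ + 24x⁵ + 2x⁴ − 8x³ + 14x² + 26x + 15) ÷ lead(D) = 2x⁷ ÷ −2x = −x⁶. Subtract (−x⁶)·D = 2x⁷ + 2x⁶. Remainder: 12x⁶ + 24x⁵ + 2x⁴ − 8x³ + 14x² + 26x + 15.
Step 2: lead(12x⁶ + 24x⁵ + 2x⁴ − 8x³ + 14x² + 26x + 15) ÷ lead(D) = 12x⁶ ÷ −2x = −6x⁵. Subtract (−6x⁵)·D = 12x⁶ + 12x⁵. Remainder: 12x⁵ + 2x⁴ − 8x³ + 14x² + 26x + 15.
Step 3: lead(12x⁵ + 2x⁴ − 8x³ + 14x² + 26x + 15) ÷ lead(D) = 12x⁵ ÷ −2x = −6x⁴. Subtract (−6x⁴)·D = 12x⁵ + 12x⁴. Remainder: −10x⁴ − 8x³ + 14x² + 26x + 15.
Step 4: lead(−10x⁴ − 8x³ + 14x² + 26x + 15) ÷ lead(D) = −10x⁴ ÷ −2x = 5x³. Subtract (5x³)·D = −10x⁴ − 10x³. Remainder: 2x³ + 14x² + 26x + 15.
Step 5: lead(2x³ + 14x² + 26x + 15) ÷ lead(D) = 2x³ ÷ −2x = −x². Subtract (−x²)·D = 2x³ + 2x². Remainder: 12x² + 26x + 15.
Step 6: lead(12x² + 26x + 15) ÷ lead(D) = 12x² ÷ −2x = −6x. Subtract (−6x)·D = 12x² + 12x. Remainder: 14x + 15.
Step 7: lead(14x + 15) ÷ lead(D) = 14x ÷ −2x = −7. Subtract (−7)·D = 14x + 14. Remainder: 1.

Q(x) = −x⁶ − 6x⁵ − 6x⁴ + 5x³ − x² − 6x − 7; R(x) = 1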